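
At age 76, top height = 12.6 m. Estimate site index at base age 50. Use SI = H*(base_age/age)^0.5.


Formula: SI = H_dom * (base_age / age)^0.5
Age ratio = 50 / 76 = 0.65789
sqrt(age_ratio) = 0.81111
SI = 12.6 * 0.81111 = 10.2 m

10.2


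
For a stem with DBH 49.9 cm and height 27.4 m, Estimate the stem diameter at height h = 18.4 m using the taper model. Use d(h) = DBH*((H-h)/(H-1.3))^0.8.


Taper: d(h) = DBH * ((H - h) / (H - 1.3))^0.8
Numerator = H - h = 27.4 - 18.4 = 9.0 m
Denominator = H - 1.3 = 27.4 - 1.3 = 26.1 m
Ratio = 9.0 / 26.1 = 0.34483
d = 49.9 * 0.34483^0.8 = 21.3 cm

21.3


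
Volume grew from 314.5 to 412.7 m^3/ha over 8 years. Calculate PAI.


Formula: PAI = (V_T2 - V_T1) / (T2 - T1)
Volume increment = 412.7 - 314.5 = 98.2 m^3/ha
PAI = 98.2 / 8 = 12.28 m^3/ha/year

12.28


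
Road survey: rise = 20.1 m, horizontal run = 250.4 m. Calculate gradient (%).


Formula: Gradient = rise / run * 100
Gradient = 20.1 / 250.4 * 100 = 8.0%

8.0


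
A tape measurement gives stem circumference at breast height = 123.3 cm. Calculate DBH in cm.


Formula: DBH = C / pi
DBH = 123.3 / pi
pi = 3.14159...
DBH = 39.2 cm

39.2


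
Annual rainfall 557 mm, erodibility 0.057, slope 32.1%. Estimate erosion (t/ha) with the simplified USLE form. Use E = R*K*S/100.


Formula: E = R * K * S / 100  (simplified USLE)
R * K = 557 * 0.057 = 31.749
E = 31.749 * 32.1 / 100 = 10.19 t/ha

10.19


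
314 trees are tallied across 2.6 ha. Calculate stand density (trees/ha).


Formula: Stand Density = N_trees / Area_ha
Density = 314 trees / 2.6 ha
Density = 121 trees/ha

121


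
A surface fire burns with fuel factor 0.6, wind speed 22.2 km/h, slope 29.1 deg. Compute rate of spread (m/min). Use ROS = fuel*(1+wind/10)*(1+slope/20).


Formula: ROS = fuel * (1 + wind/10) * (1 + slope/20)
Wind factor = 1 + 22.2/10 = 3.22
Slope factor = 1 + 29.1/20 = 2.455
ROS = 0.6 * 3.22 * 2.455 = 4.74 m/min

4.74


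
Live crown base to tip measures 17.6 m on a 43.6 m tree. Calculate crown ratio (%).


Formula: Crown Ratio = (Crown Length / Total Height) * 100
CR = (17.6 m / 43.6 m) * 100
CR = 0.4037 * 100 = 40.4%

40.4


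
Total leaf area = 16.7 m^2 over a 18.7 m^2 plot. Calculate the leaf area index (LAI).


Formula: LAI = total leaf area / ground area  (dimensionless)
LAI = 16.7 m^2 / 18.7 m^2
LAI = 0.89

0.89


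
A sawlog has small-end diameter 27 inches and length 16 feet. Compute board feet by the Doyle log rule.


Doyle: BF = (D - 4)^2 * L / 16
Adjusted diameter = 27 - 4 = 23 in
(D-4)^2 = 23^2 = 529
BF = 529 * 16 / 16 = 529 BF

529


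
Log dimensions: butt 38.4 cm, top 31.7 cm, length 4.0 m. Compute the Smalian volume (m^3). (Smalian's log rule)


Smalian: V = (A1 + A2)/2 * L,  A = pi*(D/200)^2
A1 = pi*(38.4/200)^2 = 0.115812 m^2
A2 = pi*(31.7/200)^2 = 0.078924 m^2
V = (0.115812+0.078924)/2*4.0 = 0.3895 m^3

0.3895


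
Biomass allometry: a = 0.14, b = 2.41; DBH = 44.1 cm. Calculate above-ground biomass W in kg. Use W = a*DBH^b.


Formula: W = a * DBH^b  (allometric power law)
DBH^b = 44.1^2.41 = 9185.3773
W = 0.14 * 9185.3773 = 1286.0 kg

1286.0


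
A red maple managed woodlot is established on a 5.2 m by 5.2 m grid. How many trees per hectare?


Formula: TPH = 10000 m^2/ha / (spacing_x * spacing_y)
Area per tree = 5.2 m * 5.2 m = 27.04 m^2
TPH = 10000 / 27.04 = 370 trees/ha

370


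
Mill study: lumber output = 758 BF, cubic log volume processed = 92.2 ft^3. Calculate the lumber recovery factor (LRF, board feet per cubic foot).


Formula: LRF = Lumber Output (BF) / Log Input (ft^3)
LRF = 758 BF / 92.2 ft^3
LRF = 8.22 BF/ft^3

8.22


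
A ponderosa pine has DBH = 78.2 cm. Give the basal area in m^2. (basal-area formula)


Formula: BA = pi * (DBH/2)^2 / 10000  (cm^2 to m^2)
Radius = DBH/2 = 78.2/2 = 39.1 cm
BA = pi * 39.1^2 / 10000
   = 4802.8983 cm^2 / 10000
   = 0.4803 m^2

0.4803


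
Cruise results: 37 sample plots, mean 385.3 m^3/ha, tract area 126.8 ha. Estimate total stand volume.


Formula: Total Volume = Mean Volume per ha * Total Area
Total Volume = 385.3 m^3/ha * 126.8 ha
Total Volume = 48856 m^3

48856


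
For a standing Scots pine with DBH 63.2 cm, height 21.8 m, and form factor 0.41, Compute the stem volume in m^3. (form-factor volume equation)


Formula: V = pi * (DBH/200)^2 * H * ff
Radius = DBH/200 = 63.2/200 = 0.316 m
Radius^2 = 0.316^2 = 0.099856 m^2
V = pi * 0.099856 * 21.8 * 0.41
V = 2.804 m^3

2.804


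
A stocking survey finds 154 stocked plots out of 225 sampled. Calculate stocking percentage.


Formula: Stocking % = stocked plots / total plots * 100
Stocking = 154 / 225 * 100
Stocking = 0.6844 * 100 = 68.4%

68.4


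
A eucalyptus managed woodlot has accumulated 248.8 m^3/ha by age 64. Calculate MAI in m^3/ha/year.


Formula: MAI = Total Volume / Stand Age
MAI = 248.8 m^3/ha / 64 years
MAI = 3.89 m^3/ha/year

3.89


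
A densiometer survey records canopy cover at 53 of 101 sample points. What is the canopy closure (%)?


Formula: Canopy closure = covered points / total points * 100
Closure = 53 / 101 * 100
Closure = 0.5248 * 100 = 52.5%

52.5


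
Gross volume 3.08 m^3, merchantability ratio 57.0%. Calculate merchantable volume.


Formula: MV = V_total * (merchantable_pct / 100)
Merchantable fraction = 57.0% / 100 = 0.57
MV = 3.08 m^3 * 0.57 = 1.756 m^3

1.756


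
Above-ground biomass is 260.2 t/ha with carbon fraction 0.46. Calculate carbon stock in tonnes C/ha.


Formula: Carbon Stock = Biomass * Carbon Fraction
C = 260.2 t/ha * 0.46
C = 119.7 t C/ha

119.7


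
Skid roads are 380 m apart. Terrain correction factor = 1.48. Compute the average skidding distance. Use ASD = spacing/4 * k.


Formula: ASD = (spacing / 4) * correction
Uncorrected distance = spacing / 4 = 380 / 4 = 95 m
ASD = 95 * 1.48 = 141 m

141


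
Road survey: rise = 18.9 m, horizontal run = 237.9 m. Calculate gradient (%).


Formula: Gradient = rise / run * 100
Gradient = 18.9 / 237.9 * 100 = 7.9%

7.9


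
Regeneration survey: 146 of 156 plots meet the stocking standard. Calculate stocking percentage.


Formula: Stocking % = stocked plots / total plots * 100
Stocking = 146 / 156 * 100
Stocking = 0.9359 * 100 = 93.6%

93.6


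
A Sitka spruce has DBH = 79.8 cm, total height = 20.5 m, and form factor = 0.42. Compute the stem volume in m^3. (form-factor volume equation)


Formula: V = pi * (DBH/200)^2 * H * ff
Radius = DBH/200 = 79.8/200 = 0.399 m
Radius^2 = 0.399^2 = 0.159201 m^2
V = pi * 0.159201 * 20.5 * 0.42
V = 4.306 m^3

4.306


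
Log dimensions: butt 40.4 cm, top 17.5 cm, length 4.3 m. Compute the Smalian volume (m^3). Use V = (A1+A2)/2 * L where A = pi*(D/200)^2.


Smalian: V = (A1 + A2)/2 * L,  A = pi*(D/200)^2
A1 = pi*(40.4/200)^2 = 0.12819 m^2
A2 = pi*(17.5/200)^2 = 0.024053 m^2
V = (0.12819+0.024053)/2*4.3 = 0.3273 m^3

0.3273


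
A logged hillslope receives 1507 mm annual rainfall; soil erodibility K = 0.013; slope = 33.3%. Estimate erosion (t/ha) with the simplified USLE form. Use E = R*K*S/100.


Formula: E = R * K * S / 100  (simplified USLE)
R * K = 1507 * 0.013 = 19.591
E = 19.591 * 33.3 / 100 = 6.52 t/ha

6.52


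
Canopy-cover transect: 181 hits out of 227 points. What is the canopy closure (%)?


Formula: Canopy closure = covered points / total points * 100
Closure = 181 / 227 * 100
Closure = 0.7974 * 100 = 79.7%

79.7


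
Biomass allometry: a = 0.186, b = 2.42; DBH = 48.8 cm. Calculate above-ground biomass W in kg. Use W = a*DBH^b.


Formula: W = a * DBH^b  (allometric power law)
DBH^b = 48.8^2.42 = 12189.2215
W = 0.186 * 12189.2215 = 2267.2 kg

2267.2


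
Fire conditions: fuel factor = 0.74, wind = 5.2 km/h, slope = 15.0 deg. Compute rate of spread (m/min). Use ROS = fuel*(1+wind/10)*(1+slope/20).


Formula: ROS = fuel * (1 + wind/10) * (1 + slope/20)
Wind factor = 1 + 5.2/10 = 1.52
Slope factor = 1 + 15.0/20 = 1.75
ROS = 0.74 * 1.52 * 1.75 = 1.97 m/min

1.97


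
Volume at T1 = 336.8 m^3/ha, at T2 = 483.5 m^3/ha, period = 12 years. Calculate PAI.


Formula: PAI = (V_T2 - V_T1) / (T2 - T1)
Volume increment = 483.5 - 336.8 = 146.7 m^3/ha
PAI = 146.7 / 12 = 12.23 m^3/ha/year

12.23


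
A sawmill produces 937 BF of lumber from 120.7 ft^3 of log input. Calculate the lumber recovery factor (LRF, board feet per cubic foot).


Formula: LRF = Lumber Output (BF) / Log Input (ft^3)
LRF = 937 BF / 120.7 ft^3
LRF = 7.76 BF/ft^3

7.76


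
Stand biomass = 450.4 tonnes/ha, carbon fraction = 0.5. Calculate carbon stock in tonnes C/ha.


Formula: Carbon Stock = Biomass * Carbon Fraction
C = 450.4 t/ha * 0.5
C = 225.2 t C/ha

225.2


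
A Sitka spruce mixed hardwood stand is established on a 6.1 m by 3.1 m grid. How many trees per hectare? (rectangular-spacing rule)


Formula: TPH = 10000 m^2/ha / (spacing_x * spacing_y)
Area per tree = 6.1 m * 3.1 m = 18.91 m^2
TPH = 10000 / 18.91 = 529 trees/ha

529


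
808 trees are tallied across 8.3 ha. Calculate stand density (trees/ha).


Formula: Stand Density = N_trees / Area_ha
Density = 808 trees / 8.3 ha
Density = 97 trees/ha

97


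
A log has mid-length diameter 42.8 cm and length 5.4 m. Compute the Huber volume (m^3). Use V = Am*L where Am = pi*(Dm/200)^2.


Huber: V = Am * L,  Am = pi*(Dm/200)^2
Am = pi*(42.8/200)^2 = 0.143872 m^2
V = 0.143872*5.4 = 0.7769 m^3

0.7769


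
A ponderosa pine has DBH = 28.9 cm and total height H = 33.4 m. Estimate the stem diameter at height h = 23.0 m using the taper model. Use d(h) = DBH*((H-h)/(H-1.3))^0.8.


Taper: d(h) = DBH * ((H - h) / (H - 1.3))^0.8
Numerator = H - h = 33.4 - 23.0 = 10.4 m
Denominator = H - 1.3 = 33.4 - 1.3 = 32.1 m
Ratio = 10.4 / 32.1 = 0.32399
d = 28.9 * 0.32399^0.8 = 11.7 cm

11.7


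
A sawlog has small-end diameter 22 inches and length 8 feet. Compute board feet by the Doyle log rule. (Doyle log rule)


Doyle: BF = (D - 4)^2 * L / 16
Adjusted diameter = 22 - 4 = 18 in
(D-4)^2 = 18^2 = 324
BF = 324 * 8 / 16 = 162 BF

162


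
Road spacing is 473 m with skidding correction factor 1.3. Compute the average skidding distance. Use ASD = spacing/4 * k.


Formula: ASD = (spacing / 4) * correction
Uncorrected distance = spacing / 4 = 473 / 4 = 118.25 m
ASD = 118.25 * 1.3 = 154 m

154


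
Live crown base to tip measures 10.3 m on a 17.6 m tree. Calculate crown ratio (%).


Formula: Crown Ratio = (Crown Length / Total Height) * 100
CR = (10.3 m / 17.6 m) * 100
CR = 0.5852 * 100 = 58.5%

58.5


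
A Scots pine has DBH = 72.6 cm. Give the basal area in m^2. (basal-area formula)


Formula: BA = pi * (DBH/2)^2 / 10000  (cm^2 to m^2)
Radius = DBH/2 = 72.6/2 = 36.3 cm
BA = pi * 36.3^2 / 10000
   = 4139.6452 cm^2 / 10000
   = 0.414 m^2

0.414


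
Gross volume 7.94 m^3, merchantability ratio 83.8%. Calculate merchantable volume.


Formula: MV = V_total * (merchantable_pct / 100)
Merchantable fraction = 83.8% / 100 = 0.838
MV = 7.94 m^3 * 0.838 = 6.654 m^3

6.654


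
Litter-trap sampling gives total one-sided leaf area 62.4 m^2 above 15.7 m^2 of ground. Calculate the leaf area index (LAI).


Formula: LAI = total leaf area / ground area  (dimensionless)
LAI = 62.4 m^2 / 15.7 m^2
LAI = 3.97

3.97


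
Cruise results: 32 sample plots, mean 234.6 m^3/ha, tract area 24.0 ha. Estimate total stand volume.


Formula: Total Volume = Mean Volume per ha * Total Area
Total Volume = 234.6 m^3/ha * 24.0 ha
Total Volume = 5630 m^3

5630


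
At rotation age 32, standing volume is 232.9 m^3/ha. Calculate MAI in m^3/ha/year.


Formula: MAI = Total Volume / Stand Age
MAI = 232.9 m^3/ha / 32 years
MAI = 7.28 m^3/ha/year

7.28


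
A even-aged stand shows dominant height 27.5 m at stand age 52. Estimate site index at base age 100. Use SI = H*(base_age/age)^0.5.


Formula: SI = H_dom * (base_age / age)^0.5
Age ratio = 100 / 52 = 1.92308
sqrt(age_ratio) = 1.38675
SI = 27.5 * 1.38675 = 38.1 m

38.1


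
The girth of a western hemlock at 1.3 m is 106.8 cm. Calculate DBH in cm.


Formula: DBH = C / pi
DBH = 106.8 / pi
pi = 3.14159...
DBH = 34.0 cm

34.0


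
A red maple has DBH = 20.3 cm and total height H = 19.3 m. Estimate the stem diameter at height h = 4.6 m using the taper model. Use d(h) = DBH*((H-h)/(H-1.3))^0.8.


Taper: d(h) = DBH * ((H - h) / (H - 1.3))^0.8
Numerator = H - h = 19.3 - 4.6 = 14.7 m
Denominator = H - 1.3 = 19.3 - 1.3 = 18.0 m
Ratio = 14.7 / 18.0 = 0.81667
d = 20.3 * 0.81667^0.8 = 17.3 cm

17.3


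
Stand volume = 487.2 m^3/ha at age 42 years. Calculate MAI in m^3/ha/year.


Formula: MAI = Total Volume / Stand Age
MAI = 487.2 m^3/ha / 42 years
MAI = 11.6 m^3/ha/year

11.6


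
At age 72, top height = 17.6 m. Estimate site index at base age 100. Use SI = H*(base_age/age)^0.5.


Formula: SI = H_dom * (base_age / age)^0.5
Age ratio = 100 / 72 = 1.38889
sqrt(age_ratio) = 1.17851
SI = 17.6 * 1.17851 = 20.7 m

20.7


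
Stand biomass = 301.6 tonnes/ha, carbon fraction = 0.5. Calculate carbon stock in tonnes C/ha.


Formula: Carbon Stock = Biomass * Carbon Fraction
C = 301.6 t/ha * 0.5
C = 150.8 t C/ha

150.8


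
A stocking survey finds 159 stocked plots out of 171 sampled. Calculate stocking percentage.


Formula: Stocking % = stocked plots / total plots * 100
Stocking = 159 / 171 * 100
Stocking = 0.9298 * 100 = 93.0%

93.0


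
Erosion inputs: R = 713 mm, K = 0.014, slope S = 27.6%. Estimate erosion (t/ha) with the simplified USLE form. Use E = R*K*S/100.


Formula: E = R * K * S / 100  (simplified USLE)
R * K = 713 * 0.014 = 9.982
E = 9.982 * 27.6 / 100 = 2.76 t/ha

2.76


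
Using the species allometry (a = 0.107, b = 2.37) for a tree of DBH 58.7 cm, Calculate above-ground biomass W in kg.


Formula: W = a * DBH^b  (allometric power law)
DBH^b = 58.7^2.37 = 15547.9201
W = 0.107 * 15547.9201 = 1663.6 kg

1663.6


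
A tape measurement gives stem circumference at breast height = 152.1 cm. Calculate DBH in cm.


Formula: DBH = C / pi
DBH = 152.1 / pi
pi = 3.14159...
DBH = 48.4 cm

48.4


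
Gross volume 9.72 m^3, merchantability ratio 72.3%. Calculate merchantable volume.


Formula: MV = V_total * (merchantable_pct / 100)
Merchantable fraction = 72.3% / 100 = 0.723
MV = 9.72 m^3 * 0.723 = 7.028 m^3

7.028


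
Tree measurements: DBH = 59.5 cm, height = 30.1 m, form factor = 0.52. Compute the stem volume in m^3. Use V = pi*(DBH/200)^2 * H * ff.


Formula: V = pi * (DBH/200)^2 * H * ff
Radius = DBH/200 = 59.5/200 = 0.2975 m
Radius^2 = 0.2975^2 = 0.08850625 m^2
V = pi * 0.08850625 * 30.1 * 0.52
V = 4.352 m^3

4.352


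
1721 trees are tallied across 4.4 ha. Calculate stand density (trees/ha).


Formula: Stand Density = N_trees / Area_ha
Density = 1721 trees / 4.4 ha
Density = 391 trees/ha

391


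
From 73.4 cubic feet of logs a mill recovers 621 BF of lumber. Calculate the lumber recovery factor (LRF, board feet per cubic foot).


Formula: LRF = Lumber Output (BF) / Log Input (ft^3)
LRF = 621 BF / 73.4 ft^3
LRF = 8.46 BF/ft^3

8.46


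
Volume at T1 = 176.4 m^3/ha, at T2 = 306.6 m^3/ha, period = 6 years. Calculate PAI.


Formula: PAI = (V_T2 - V_T1) / (T2 - T1)
Volume increment = 306.6 - 176.4 = 130.2 m^3/ha
PAI = 130.2 / 6 = 21.7 m^3/ha/year

21.7


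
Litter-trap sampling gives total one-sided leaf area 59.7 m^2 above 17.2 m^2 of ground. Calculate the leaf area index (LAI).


Formula: LAI = total leaf area / ground area  (dimensionless)
LAI = 59.7 m^2 / 17.2 m^2
LAI = 3.47

3.47


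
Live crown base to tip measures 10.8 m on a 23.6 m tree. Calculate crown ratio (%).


Formula: Crown Ratio = (Crown Length / Total Height) * 100
CR = (10.8 m / 23.6 m) * 100
CR = 0.4576 * 100 = 45.8%

45.8


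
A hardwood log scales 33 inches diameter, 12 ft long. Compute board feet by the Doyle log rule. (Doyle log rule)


Doyle: BF = (D - 4)^2 * L / 16
Adjusted diameter = 33 - 4 = 29 in
(D-4)^2 = 29^2 = 841
BF = 841 * 12 / 16 = 631 BF

631


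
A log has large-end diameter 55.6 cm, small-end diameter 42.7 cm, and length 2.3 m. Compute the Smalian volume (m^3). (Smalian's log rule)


Smalian: V = (A1 + A2)/2 * L,  A = pi*(D/200)^2
A1 = pi*(55.6/200)^2 = 0.242795 m^2
A2 = pi*(42.7/200)^2 = 0.143201 m^2
V = (0.242795+0.143201)/2*2.3 = 0.4439 m^3

0.4439


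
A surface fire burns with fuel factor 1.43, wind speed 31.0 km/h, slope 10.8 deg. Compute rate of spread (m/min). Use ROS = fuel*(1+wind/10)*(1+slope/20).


Formula: ROS = fuel * (1 + wind/10) * (1 + slope/20)
Wind factor = 1 + 31.0/10 = 4.1
Slope factor = 1 + 10.8/20 = 1.54
ROS = 1.43 * 4.1 * 1.54 = 9.03 m/min

9.03


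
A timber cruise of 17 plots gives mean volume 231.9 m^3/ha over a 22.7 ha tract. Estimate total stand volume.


Formula: Total Volume = Mean Volume per ha * Total Area
Total Volume = 231.9 m^3/ha * 22.7 ha
Total Volume = 5264 m^3

5264


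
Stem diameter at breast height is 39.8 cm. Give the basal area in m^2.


Formula: BA = pi * (DBH/2)^2 / 10000  (cm^2 to m^2)
Radius = DBH/2 = 39.8/2 = 19.9 cm
BA = pi * 19.9^2 / 10000
   = 1244.1021 cm^2 / 10000
   = 0.1244 m^2

0.1244


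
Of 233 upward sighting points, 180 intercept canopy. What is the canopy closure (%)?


Formula: Canopy closure = covered points / total points * 100
Closure = 180 / 233 * 100
Closure = 0.7725 * 100 = 77.3%

77.3


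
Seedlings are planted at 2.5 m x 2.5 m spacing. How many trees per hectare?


Formula: TPH = 10000 m^2/ha / (spacing_x * spacing_y)
Area per tree = 2.5 m * 2.5 m = 6.25 m^2
TPH = 10000 / 6.25 = 1600 trees/ha

1600


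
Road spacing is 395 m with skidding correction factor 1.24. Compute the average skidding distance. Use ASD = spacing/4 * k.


Formula: ASD = (spacing / 4) * correction
Uncorrected distance = spacing / 4 = 395 / 4 = 98.75 m
ASD = 98.75 * 1.24 = 122 m

122


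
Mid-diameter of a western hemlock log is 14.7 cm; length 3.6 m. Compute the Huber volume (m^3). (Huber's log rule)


Huber: V = Am * L,  Am = pi*(Dm/200)^2
Am = pi*(14.7/200)^2 = 0.016972 m^2
V = 0.016972*3.6 = 0.0611 m^3

0.0611


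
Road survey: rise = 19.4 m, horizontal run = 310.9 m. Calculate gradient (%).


Formula: Gradient = rise / run * 100
Gradient = 19.4 / 310.9 * 100 = 6.2%

6.2


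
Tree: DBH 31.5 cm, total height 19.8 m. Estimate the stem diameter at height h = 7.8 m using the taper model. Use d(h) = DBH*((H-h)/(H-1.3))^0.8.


Taper: d(h) = DBH * ((H - h) / (H - 1.3))^0.8
Numerator = H - h = 19.8 - 7.8 = 12.0 m
Denominator = H - 1.3 = 19.8 - 1.3 = 18.5 m
Ratio = 12.0 / 18.5 = 0.64865
d = 31.5 * 0.64865^0.8 = 22.3 cm

22.3


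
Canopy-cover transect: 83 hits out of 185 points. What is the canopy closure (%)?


Formula: Canopy closure = covered points / total points * 100
Closure = 83 / 185 * 100
Closure = 0.4486 * 100 = 44.9%

44.9


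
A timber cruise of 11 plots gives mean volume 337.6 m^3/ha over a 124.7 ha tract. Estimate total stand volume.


Formula: Total Volume = Mean Volume per ha * Total Area
Total Volume = 337.6 m^3/ha * 124.7 ha
Total Volume = 42099 m^3

42099


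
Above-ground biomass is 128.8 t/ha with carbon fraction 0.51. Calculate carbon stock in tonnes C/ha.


Formula: Carbon Stock = Biomass * Carbon Fraction
C = 128.8 t/ha * 0.51
C = 65.7 t C/ha

65.7


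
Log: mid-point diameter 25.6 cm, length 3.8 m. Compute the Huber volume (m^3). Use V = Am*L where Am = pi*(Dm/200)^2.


Huber: V = Am * L,  Am = pi*(Dm/200)^2
Am = pi*(25.6/200)^2 = 0.051472 m^2
V = 0.051472*3.8 = 0.1956 m^3

0.1956


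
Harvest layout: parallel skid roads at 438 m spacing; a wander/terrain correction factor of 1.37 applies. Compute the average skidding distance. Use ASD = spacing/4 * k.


Formula: ASD = (spacing / 4) * correction
Uncorrected distance = spacing / 4 = 438 / 4 = 109.5 m
ASD = 109.5 * 1.37 = 150 m

150


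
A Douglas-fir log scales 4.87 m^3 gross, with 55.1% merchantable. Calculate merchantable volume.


Formula: MV = V_total * (merchantable_pct / 100)
Merchantable fraction = 55.1% / 100 = 0.551
MV = 4.87 m^3 * 0.551 = 2.683 m^3

2.683


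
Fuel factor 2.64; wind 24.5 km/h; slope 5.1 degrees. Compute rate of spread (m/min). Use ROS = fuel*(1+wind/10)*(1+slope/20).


Formula: ROS = fuel * (1 + wind/10) * (1 + slope/20)
Wind factor = 1 + 24.5/10 = 3.45
Slope factor = 1 + 5.1/20 = 1.255
ROS = 2.64 * 3.45 * 1.255 = 11.43 m/min

11.43


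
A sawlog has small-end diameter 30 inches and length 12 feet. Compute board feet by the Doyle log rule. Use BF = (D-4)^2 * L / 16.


Doyle: BF = (D - 4)^2 * L / 16
Adjusted diameter = 30 - 4 = 26 in
(D-4)^2 = 26^2 = 676
BF = 676 * 12 / 16 = 507 BF

507


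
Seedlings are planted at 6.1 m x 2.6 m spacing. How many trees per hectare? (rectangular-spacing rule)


Formula: TPH = 10000 m^2/ha / (spacing_x * spacing_y)
Area per tree = 6.1 m * 2.6 m = 15.86 m^2
TPH = 10000 / 15.86 = 631 trees/ha

631


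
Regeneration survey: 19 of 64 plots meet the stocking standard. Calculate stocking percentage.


Formula: Stocking % = stocked plots / total plots * 100
Stocking = 19 / 64 * 100
Stocking = 0.2969 * 100 = 29.7%

29.7


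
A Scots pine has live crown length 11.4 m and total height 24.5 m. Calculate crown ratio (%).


Formula: Crown Ratio = (Crown Length / Total Height) * 100
CR = (11.4 m / 24.5 m) * 100
CR = 0.4653 * 100 = 46.5%

46.5


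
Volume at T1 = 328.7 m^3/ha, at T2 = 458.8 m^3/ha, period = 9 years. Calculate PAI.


Formula: PAI = (V_T2 - V_T1) / (T2 - T1)
Volume increment = 458.8 - 328.7 = 130.1 m^3/ha
PAI = 130.1 / 9 = 14.46 m^3/ha/year

14.46


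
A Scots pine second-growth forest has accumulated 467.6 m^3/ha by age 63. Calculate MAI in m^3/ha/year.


Formula: MAI = Total Volume / Stand Age
MAI = 467.6 m^3/ha / 63 years
MAI = 7.42 m^3/ha/year

7.42


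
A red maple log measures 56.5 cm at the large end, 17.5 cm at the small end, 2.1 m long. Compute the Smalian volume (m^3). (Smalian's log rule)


Smalian: V = (A1 + A2)/2 * L,  A = pi*(D/200)^2
A1 = pi*(56.5/200)^2 = 0.250719 m^2
A2 = pi*(17.5/200)^2 = 0.024053 m^2
V = (0.250719+0.024053)/2*2.1 = 0.2885 m^3

0.2885


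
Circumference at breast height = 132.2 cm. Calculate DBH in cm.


Formula: DBH = C / pi
DBH = 132.2 / pi
pi = 3.14159...
DBH = 42.1 cm

42.1


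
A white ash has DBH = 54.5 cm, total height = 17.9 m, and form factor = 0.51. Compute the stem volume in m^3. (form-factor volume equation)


Formula: V = pi * (DBH/200)^2 * H * ff
Radius = DBH/200 = 54.5/200 = 0.2725 m
Radius^2 = 0.2725^2 = 0.07425625 m^2
V = pi * 0.07425625 * 17.9 * 0.51
V = 2.13 m^3

2.13


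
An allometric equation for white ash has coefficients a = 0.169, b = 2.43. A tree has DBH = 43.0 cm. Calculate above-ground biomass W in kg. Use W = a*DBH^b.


Formula: W = a * DBH^b  (allometric power law)
DBH^b = 43.0^2.43 = 9318.121
W = 0.169 * 9318.121 = 1574.8 kg

1574.8


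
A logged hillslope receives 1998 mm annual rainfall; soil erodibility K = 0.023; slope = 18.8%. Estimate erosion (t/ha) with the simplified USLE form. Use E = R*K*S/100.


Formula: E = R * K * S / 100  (simplified USLE)
R * K = 1998 * 0.023 = 45.954
E = 45.954 * 18.8 / 100 = 8.64 t/ha

8.64


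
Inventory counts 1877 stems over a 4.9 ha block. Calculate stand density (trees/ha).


Formula: Stand Density = N_trees / Area_ha
Density = 1877 trees / 4.9 ha
Density = 383 trees/ha

383


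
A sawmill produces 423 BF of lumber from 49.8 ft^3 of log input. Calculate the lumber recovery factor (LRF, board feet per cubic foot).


Formula: LRF = Lumber Output (BF) / Log Input (ft^3)
LRF = 423 BF / 49.8 ft^3
LRF = 8.49 BF/ft^3

8.49


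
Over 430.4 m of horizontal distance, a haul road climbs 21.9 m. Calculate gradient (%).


Formula: Gradient = rise / run * 100
Gradient = 21.9 / 430.4 * 100 = 5.1%

5.1


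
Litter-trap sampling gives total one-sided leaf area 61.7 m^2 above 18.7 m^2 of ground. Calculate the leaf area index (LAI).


Formula: LAI = total leaf area / ground area  (dimensionless)
LAI = 61.7 m^2 / 18.7 m^2
LAI = 3.3

3.3


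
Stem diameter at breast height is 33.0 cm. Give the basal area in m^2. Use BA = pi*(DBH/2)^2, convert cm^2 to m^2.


Formula: BA = pi * (DBH/2)^2 / 10000  (cm^2 to m^2)
Radius = DBH/2 = 33.0/2 = 16.5 cm
BA = pi * 16.5^2 / 10000
   = 855.2986 cm^2 / 10000
   = 0.0855 m^2

0.0855


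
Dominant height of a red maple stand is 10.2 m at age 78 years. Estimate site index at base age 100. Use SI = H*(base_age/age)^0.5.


Formula: SI = H_dom * (base_age / age)^0.5
Age ratio = 100 / 78 = 1.28205
sqrt(age_ratio) = 1.13228
SI = 10.2 * 1.13228 = 11.5 m

11.5


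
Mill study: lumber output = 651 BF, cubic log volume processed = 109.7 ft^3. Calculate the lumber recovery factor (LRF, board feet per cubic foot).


Formula: LRF = Lumber Output (BF) / Log Input (ft^3)
LRF = 651 BF / 109.7 ft^3
LRF = 5.93 BF/ft^3

5.93


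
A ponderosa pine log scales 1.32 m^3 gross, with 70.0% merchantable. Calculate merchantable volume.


Formula: MV = V_total * (merchantable_pct / 100)
Merchantable fraction = 70.0% / 100 = 0.7
MV = 1.32 m^3 * 0.7 = 0.924 m^3

0.924


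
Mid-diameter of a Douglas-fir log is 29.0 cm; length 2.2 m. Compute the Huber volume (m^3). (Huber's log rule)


Huber: V = Am * L,  Am = pi*(Dm/200)^2
Am = pi*(29.0/200)^2 = 0.066052 m^2
V = 0.066052*2.2 = 0.1453 m^3

0.1453


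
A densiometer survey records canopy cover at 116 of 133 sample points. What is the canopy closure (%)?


Formula: Canopy closure = covered points / total points * 100
Closure = 116 / 133 * 100
Closure = 0.8722 * 100 = 87.2%

87.2


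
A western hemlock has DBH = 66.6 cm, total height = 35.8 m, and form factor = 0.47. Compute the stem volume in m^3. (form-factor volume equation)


Formula: V = pi * (DBH/200)^2 * H * ff
Radius = DBH/200 = 66.6/200 = 0.333 m
Radius^2 = 0.333^2 = 0.110889 m^2
V = pi * 0.110889 * 35.8 * 0.47
V = 5.862 m^3

5.862


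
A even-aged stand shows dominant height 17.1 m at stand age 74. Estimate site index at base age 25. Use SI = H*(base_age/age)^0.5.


Formula: SI = H_dom * (base_age / age)^0.5
Age ratio = 25 / 74 = 0.33784
sqrt(age_ratio) = 0.58124
SI = 17.1 * 0.58124 = 9.9 m

9.9


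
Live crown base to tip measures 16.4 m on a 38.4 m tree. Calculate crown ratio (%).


Formula: Crown Ratio = (Crown Length / Total Height) * 100
CR = (16.4 m / 38.4 m) * 100
CR = 0.4271 * 100 = 42.7%

42.7


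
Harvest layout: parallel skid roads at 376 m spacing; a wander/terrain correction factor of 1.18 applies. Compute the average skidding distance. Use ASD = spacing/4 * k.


Formula: ASD = (spacing / 4) * correction
Uncorrected distance = spacing / 4 = 376 / 4 = 94 m
ASD = 94 * 1.18 = 111 m

111


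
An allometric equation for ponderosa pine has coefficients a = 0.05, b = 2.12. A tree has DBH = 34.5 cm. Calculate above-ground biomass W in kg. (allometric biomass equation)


Formula: W = a * DBH^b  (allometric power law)
DBH^b = 34.5^2.12 = 1820.4405
W = 0.05 * 1820.4405 = 91.0 kg

91.0


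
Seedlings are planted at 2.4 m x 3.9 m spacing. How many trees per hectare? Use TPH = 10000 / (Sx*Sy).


Formula: TPH = 10000 m^2/ha / (spacing_x * spacing_y)
Area per tree = 2.4 m * 3.9 m = 9.36 m^2
TPH = 10000 / 9.36 = 1068 trees/ha

1068


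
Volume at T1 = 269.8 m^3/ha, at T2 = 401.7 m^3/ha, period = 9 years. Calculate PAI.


Formula: PAI = (V_T2 - V_T1) / (T2 - T1)
Volume increment = 401.7 - 269.8 = 131.9 m^3/ha
PAI = 131.9 / 9 = 14.66 m^3/ha/year

14.66


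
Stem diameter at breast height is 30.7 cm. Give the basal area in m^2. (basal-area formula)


Formula: BA = pi * (DBH/2)^2 / 10000  (cm^2 to m^2)
Radius = DBH/2 = 30.7/2 = 15.35 cm
BA = pi * 15.35^2 / 10000
   = 740.2299 cm^2 / 10000
   = 0.074 m^2

0.074


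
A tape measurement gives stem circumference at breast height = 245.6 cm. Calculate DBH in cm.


Formula: DBH = C / pi
DBH = 245.6 / pi
pi = 3.14159...
DBH = 78.2 cm

78.2


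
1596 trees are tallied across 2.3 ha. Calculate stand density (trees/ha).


Formula: Stand Density = N_trees / Area_ha
Density = 1596 trees / 2.3 ha
Density = 694 trees/ha

694


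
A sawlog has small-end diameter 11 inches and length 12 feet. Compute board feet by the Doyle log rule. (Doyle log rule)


Doyle: BF = (D - 4)^2 * L / 16
Adjusted diameter = 11 - 4 = 7 in
(D-4)^2 = 7^2 = 49
BF = 49 * 12 / 16 = 37 BF

37


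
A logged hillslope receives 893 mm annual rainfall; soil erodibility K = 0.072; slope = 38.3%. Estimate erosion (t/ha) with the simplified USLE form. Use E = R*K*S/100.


Formula: E = R * K * S / 100  (simplified USLE)
R * K = 893 * 0.072 = 64.296
E = 64.296 * 38.3 / 100 = 24.63 t/ha

24.63


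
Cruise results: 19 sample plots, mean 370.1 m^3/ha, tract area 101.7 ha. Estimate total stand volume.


Formula: Total Volume = Mean Volume per ha * Total Area
Total Volume = 370.1 m^3/ha * 101.7 ha
Total Volume = 37639 m^3

37639


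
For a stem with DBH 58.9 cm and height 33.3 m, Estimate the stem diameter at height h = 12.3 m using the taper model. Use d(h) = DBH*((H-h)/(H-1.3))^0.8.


Taper: d(h) = DBH * ((H - h) / (H - 1.3))^0.8
Numerator = H - h = 33.3 - 12.3 = 21.0 m
Denominator = H - 1.3 = 33.3 - 1.3 = 32.0 m
Ratio = 21.0 / 32.0 = 0.65625
d = 58.9 * 0.65625^0.8 = 42.1 cm

42.1


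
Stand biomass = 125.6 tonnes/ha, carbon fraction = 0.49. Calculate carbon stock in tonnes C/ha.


Formula: Carbon Stock = Biomass * Carbon Fraction
C = 125.6 t/ha * 0.49
C = 61.5 t C/ha

61.5


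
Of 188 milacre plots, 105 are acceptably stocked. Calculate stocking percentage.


Formula: Stocking % = stocked plots / total plots * 100
Stocking = 105 / 188 * 100
Stocking = 0.5585 * 100 = 55.9%

55.9


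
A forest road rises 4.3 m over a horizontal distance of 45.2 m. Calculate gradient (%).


Formula: Gradient = rise / run * 100
Gradient = 4.3 / 45.2 * 100 = 9.5%

9.5


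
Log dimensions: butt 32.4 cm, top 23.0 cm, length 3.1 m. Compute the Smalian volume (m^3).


Smalian: V = (A1 + A2)/2 * L,  A = pi*(D/200)^2
A1 = pi*(32.4/200)^2 = 0.082448 m^2
A2 = pi*(23.0/200)^2 = 0.041548 m^2
V = (0.082448+0.041548)/2*3.1 = 0.1922 m^3

0.1922


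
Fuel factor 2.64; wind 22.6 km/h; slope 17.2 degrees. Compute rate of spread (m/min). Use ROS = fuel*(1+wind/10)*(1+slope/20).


Formula: ROS = fuel * (1 + wind/10) * (1 + slope/20)
Wind factor = 1 + 22.6/10 = 3.26
Slope factor = 1 + 17.2/20 = 1.86
ROS = 2.64 * 3.26 * 1.86 = 16.01 m/min

16.01


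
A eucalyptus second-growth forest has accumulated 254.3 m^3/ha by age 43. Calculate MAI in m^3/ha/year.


Formula: MAI = Total Volume / Stand Age
MAI = 254.3 m^3/ha / 43 years
MAI = 5.91 m^3/ha/year

5.91


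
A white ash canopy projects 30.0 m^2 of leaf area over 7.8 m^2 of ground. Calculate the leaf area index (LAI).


Formula: LAI = total leaf area / ground area  (dimensionless)
LAI = 30.0 m^2 / 7.8 m^2
LAI = 3.85

3.85


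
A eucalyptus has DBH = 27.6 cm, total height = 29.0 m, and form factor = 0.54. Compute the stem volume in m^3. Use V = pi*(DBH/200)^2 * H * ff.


Formula: V = pi * (DBH/200)^2 * H * ff
Radius = DBH/200 = 27.6/200 = 0.138 m
Radius^2 = 0.138^2 = 0.019044 m^2
V = pi * 0.019044 * 29.0 * 0.54
V = 0.937 m^3

0.937


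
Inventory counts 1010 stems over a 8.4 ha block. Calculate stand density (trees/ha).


Formula: Stand Density = N_trees / Area_ha
Density = 1010 trees / 8.4 ha
Density = 120 trees/ha

120


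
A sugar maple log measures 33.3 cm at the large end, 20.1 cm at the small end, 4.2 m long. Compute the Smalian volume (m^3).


Smalian: V = (A1 + A2)/2 * L,  A = pi*(D/200)^2
A1 = pi*(33.3/200)^2 = 0.087092 m^2
A2 = pi*(20.1/200)^2 = 0.031731 m^2
V = (0.087092+0.031731)/2*4.2 = 0.2495 m^3

0.2495


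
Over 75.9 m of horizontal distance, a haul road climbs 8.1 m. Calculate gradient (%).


Formula: Gradient = rise / run * 100
Gradient = 8.1 / 75.9 * 100 = 10.7%

10.7


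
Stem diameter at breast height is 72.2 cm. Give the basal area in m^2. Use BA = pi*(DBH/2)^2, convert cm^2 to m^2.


Formula: BA = pi * (DBH/2)^2 / 10000  (cm^2 to m^2)
Radius = DBH/2 = 72.2/2 = 36.1 cm
BA = pi * 36.1^2 / 10000
   = 4094.155 cm^2 / 10000
   = 0.4094 m^2

0.4094


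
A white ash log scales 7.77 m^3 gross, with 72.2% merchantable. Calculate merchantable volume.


Formula: MV = V_total * (merchantable_pct / 100)
Merchantable fraction = 72.2% / 100 = 0.722
MV = 7.77 m^3 * 0.722 = 5.61 m^3

5.61


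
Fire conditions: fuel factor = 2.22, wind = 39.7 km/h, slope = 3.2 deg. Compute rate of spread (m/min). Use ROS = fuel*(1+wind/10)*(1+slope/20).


Formula: ROS = fuel * (1 + wind/10) * (1 + slope/20)
Wind factor = 1 + 39.7/10 = 4.97
Slope factor = 1 + 3.2/20 = 1.16
ROS = 2.22 * 4.97 * 1.16 = 12.8 m/min

12.8


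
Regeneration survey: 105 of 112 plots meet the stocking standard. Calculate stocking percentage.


Formula: Stocking % = stocked plots / total plots * 100
Stocking = 105 / 112 * 100
Stocking = 0.9375 * 100 = 93.8%

93.8


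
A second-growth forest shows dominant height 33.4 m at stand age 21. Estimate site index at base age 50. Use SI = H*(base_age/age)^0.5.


Formula: SI = H_dom * (base_age / age)^0.5
Age ratio = 50 / 21 = 2.38095
sqrt(age_ratio) = 1.54303
SI = 33.4 * 1.54303 = 51.5 m

51.5


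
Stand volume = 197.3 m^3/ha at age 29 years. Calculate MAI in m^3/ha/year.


Formula: MAI = Total Volume / Stand Age
MAI = 197.3 m^3/ha / 29 years
MAI = 6.8 m^3/ha/year

6.8


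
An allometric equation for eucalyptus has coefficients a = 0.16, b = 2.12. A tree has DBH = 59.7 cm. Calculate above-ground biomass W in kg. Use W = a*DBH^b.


Formula: W = a * DBH^b  (allometric power law)
DBH^b = 59.7^2.12 = 5821.9113
W = 0.16 * 5821.9113 = 931.5 kg

931.5


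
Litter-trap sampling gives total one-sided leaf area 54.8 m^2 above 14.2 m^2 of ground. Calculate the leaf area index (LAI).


Formula: LAI = total leaf area / ground area  (dimensionless)
LAI = 54.8 m^2 / 14.2 m^2
LAI = 3.86

3.86


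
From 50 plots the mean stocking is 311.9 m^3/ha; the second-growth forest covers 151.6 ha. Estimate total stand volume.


Formula: Total Volume = Mean Volume per ha * Total Area
Total Volume = 311.9 m^3/ha * 151.6 ha
Total Volume = 47284 m^3

47284


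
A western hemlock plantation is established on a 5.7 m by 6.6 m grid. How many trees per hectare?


Formula: TPH = 10000 m^2/ha / (spacing_x * spacing_y)
Area per tree = 5.7 m * 6.6 m = 37.62 m^2
TPH = 10000 / 37.62 = 266 trees/ha

266


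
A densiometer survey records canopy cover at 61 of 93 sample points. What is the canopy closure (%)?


Formula: Canopy closure = covered points / total points * 100
Closure = 61 / 93 * 100
Closure = 0.6559 * 100 = 65.6%

65.6


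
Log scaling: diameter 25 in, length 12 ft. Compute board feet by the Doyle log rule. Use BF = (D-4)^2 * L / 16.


Doyle: BF = (D - 4)^2 * L / 16
Adjusted diameter = 25 - 4 = 21 in
(D-4)^2 = 21^2 = 441
BF = 441 * 12 / 16 = 331 BF

331


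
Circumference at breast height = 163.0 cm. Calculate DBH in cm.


Formula: DBH = C / pi
DBH = 163.0 / pi
pi = 3.14159...
DBH = 51.9 cm

51.9


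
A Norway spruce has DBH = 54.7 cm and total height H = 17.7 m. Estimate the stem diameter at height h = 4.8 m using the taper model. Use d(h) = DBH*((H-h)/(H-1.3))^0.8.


Taper: d(h) = DBH * ((H - h) / (H - 1.3))^0.8
Numerator = H - h = 17.7 - 4.8 = 12.9 m
Denominator = H - 1.3 = 17.7 - 1.3 = 16.4 m
Ratio = 12.9 / 16.4 = 0.78659
d = 54.7 * 0.78659^0.8 = 45.1 cm

45.1


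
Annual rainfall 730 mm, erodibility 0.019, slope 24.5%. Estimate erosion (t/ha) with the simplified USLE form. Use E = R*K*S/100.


Formula: E = R * K * S / 100  (simplified USLE)
R * K = 730 * 0.019 = 13.87
E = 13.87 * 24.5 / 100 = 3.4 t/ha

3.4


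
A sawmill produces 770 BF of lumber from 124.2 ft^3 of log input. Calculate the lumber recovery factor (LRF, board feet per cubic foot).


Formula: LRF = Lumber Output (BF) / Log Input (ft^3)
LRF = 770 BF / 124.2 ft^3
LRF = 6.2 BF/ft^3

6.2


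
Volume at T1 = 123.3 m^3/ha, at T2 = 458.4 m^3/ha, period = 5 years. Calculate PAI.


Formula: PAI = (V_T2 - V_T1) / (T2 - T1)
Volume increment = 458.4 - 123.3 = 335.1 m^3/ha
PAI = 335.1 / 5 = 67.02 m^3/ha/year

67.02


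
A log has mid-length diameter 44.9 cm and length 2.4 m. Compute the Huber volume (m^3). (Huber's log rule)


Huber: V = Am * L,  Am = pi*(Dm/200)^2
Am = pi*(44.9/200)^2 = 0.158337 m^2
V = 0.158337*2.4 = 0.38 m^3

0.38


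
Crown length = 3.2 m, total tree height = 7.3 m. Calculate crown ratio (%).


Formula: Crown Ratio = (Crown Length / Total Height) * 100
CR = (3.2 m / 7.3 m) * 100
CR = 0.4384 * 100 = 43.8%

43.8


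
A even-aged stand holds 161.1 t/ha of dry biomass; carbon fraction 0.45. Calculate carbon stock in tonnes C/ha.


Formula: Carbon Stock = Biomass * Carbon Fraction
C = 161.1 t/ha * 0.45
C = 72.5 t C/ha

72.5


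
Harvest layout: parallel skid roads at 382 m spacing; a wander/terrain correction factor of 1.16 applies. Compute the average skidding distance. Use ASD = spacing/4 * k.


Formula: ASD = (spacing / 4) * correction
Uncorrected distance = spacing / 4 = 382 / 4 = 95.5 m
ASD = 95.5 * 1.16 = 111 m

111


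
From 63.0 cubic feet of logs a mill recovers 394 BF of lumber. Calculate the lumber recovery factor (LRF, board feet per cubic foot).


Formula: LRF = Lumber Output (BF) / Log Input (ft^3)
LRF = 394 BF / 63.0 ft^3
LRF = 6.25 BF/ft^3

6.25


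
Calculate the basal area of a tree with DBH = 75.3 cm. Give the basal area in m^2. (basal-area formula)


Formula: BA = pi * (DBH/2)^2 / 10000  (cm^2 to m^2)
Radius = DBH/2 = 75.3/2 = 37.65 cm
BA = pi * 37.65^2 / 10000
   = 4453.2783 cm^2 / 10000
   = 0.4453 m^2

0.4453


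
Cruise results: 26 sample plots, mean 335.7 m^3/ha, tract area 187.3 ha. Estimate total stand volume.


Formula: Total Volume = Mean Volume per ha * Total Area
Total Volume = 335.7 m^3/ha * 187.3 ha
Total Volume = 62877 m^3

62877


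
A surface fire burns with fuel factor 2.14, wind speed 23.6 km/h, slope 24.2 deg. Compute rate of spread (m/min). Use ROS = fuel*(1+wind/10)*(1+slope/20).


Formula: ROS = fuel * (1 + wind/10) * (1 + slope/20)
Wind factor = 1 + 23.6/10 = 3.36
Slope factor = 1 + 24.2/20 = 2.21
ROS = 2.14 * 3.36 * 2.21 = 15.89 m/min

15.89


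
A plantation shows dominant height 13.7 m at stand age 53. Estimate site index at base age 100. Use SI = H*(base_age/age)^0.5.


Formula: SI = H_dom * (base_age / age)^0.5
Age ratio = 100 / 53 = 1.88679
sqrt(age_ratio) = 1.37361
SI = 13.7 * 1.37361 = 18.8 m

18.8


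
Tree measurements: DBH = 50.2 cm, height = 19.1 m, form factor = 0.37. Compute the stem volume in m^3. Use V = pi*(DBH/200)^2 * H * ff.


Formula: V = pi * (DBH/200)^2 * H * ff
Radius = DBH/200 = 50.2/200 = 0.251 m
Radius^2 = 0.251^2 = 0.063001 m^2
V = pi * 0.063001 * 19.1 * 0.37
V = 1.399 m^3

1.399


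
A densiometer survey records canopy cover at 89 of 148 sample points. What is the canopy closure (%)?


Formula: Canopy closure = covered points / total points * 100
Closure = 89 / 148 * 100
Closure = 0.6014 * 100 = 60.1%

60.1


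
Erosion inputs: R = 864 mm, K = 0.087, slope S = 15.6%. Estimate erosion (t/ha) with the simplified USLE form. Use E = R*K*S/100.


Formula: E = R * K * S / 100  (simplified USLE)
R * K = 864 * 0.087 = 75.168
E = 75.168 * 15.6 / 100 = 11.73 t/ha

11.73


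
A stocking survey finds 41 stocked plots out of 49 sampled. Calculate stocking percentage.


Formula: Stocking % = stocked plots / total plots * 100
Stocking = 41 / 49 * 100
Stocking = 0.8367 * 100 = 83.7%

83.7


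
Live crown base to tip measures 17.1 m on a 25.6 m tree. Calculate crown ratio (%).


Formula: Crown Ratio = (Crown Length / Total Height) * 100
CR = (17.1 m / 25.6 m) * 100
CR = 0.668 * 100 = 66.8%

66.8
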